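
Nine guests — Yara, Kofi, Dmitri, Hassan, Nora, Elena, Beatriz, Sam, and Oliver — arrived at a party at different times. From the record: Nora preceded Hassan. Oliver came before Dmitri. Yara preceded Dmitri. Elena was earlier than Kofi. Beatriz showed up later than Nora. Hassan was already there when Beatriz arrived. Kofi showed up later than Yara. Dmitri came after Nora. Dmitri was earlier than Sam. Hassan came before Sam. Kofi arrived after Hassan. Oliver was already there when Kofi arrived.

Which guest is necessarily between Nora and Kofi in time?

Hassan

Tracing the constraints gives Nora → Hassan → Kofi, so Hassan sits after Nora and before Kofi.
No other guest is forced both after Nora and before Kofi.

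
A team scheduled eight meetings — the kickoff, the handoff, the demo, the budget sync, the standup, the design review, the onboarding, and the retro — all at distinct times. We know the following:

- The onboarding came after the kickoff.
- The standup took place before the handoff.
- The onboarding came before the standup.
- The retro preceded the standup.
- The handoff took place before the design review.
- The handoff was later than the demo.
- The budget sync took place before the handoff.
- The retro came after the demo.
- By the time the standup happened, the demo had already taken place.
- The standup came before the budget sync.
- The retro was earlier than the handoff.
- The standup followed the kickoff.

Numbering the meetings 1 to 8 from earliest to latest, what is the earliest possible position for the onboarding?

The kickoff must come before the onboarding — 1 forced predecessor.
Nothing else is forced ahead of the onboarding, so its earliest slot is position 1 + 1 = 2.

2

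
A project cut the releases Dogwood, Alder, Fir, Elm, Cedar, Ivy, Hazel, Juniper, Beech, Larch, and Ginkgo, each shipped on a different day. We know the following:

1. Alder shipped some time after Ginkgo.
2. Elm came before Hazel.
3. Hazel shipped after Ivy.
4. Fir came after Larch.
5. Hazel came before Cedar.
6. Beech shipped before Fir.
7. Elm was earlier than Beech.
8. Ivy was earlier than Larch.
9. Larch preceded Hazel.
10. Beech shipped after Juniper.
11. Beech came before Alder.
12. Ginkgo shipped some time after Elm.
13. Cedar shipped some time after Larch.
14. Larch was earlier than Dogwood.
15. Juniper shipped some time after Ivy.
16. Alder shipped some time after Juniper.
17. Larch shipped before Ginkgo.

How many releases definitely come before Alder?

Directly stated before Alder: Beech, Ginkgo, and Juniper.
Elm reaches Alder via Elm → Ginkgo → Alder.
Ivy reaches Alder via Ivy → Juniper → Alder.
Larch reaches Alder via Larch → Ginkgo → Alder.
No chain forces Fir (or any of the others) ahead of Alder.
That's Beech, Elm, Ginkgo, Ivy, Juniper, and Larch — 6 in all.

6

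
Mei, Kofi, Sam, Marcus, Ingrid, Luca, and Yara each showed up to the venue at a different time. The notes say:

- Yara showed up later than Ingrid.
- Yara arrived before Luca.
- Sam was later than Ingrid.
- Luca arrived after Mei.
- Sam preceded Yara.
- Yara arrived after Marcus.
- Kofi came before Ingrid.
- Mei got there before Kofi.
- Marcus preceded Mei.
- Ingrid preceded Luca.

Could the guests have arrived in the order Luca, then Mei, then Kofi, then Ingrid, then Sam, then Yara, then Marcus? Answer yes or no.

The constraints require Yara before Luca, but in the proposed sequence Luca appears ahead of Yara. That one violation is enough.

no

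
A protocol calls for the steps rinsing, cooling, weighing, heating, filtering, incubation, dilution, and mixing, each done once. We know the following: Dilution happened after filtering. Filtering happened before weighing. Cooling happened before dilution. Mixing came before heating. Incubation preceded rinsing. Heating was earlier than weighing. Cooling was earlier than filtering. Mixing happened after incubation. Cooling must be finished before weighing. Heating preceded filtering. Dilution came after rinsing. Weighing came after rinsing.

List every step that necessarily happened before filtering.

Directly stated before filtering: cooling and heating.
Incubation reaches filtering via incubation → mixing → heating → filtering.
Mixing reaches filtering via mixing → heating → filtering.
No chain forces dilution (or any of the others) ahead of filtering.

cooling, heating, incubation, mixing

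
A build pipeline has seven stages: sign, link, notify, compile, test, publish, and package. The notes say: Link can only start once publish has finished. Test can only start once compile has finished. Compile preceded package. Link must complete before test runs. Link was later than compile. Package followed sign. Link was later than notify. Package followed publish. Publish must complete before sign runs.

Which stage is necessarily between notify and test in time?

link

Tracing the constraints gives notify → link → test, so link sits after notify and before test.
No other stage is forced both after notify and before test.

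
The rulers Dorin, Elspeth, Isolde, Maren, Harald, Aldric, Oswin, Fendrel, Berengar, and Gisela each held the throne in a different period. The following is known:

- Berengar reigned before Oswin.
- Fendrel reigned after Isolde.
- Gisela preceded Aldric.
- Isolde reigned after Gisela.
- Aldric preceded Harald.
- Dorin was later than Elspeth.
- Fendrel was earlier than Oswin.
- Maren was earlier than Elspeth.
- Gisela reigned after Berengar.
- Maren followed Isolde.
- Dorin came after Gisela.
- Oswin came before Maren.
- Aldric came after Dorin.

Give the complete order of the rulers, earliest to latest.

Berengar, Gisela, Isolde, Fendrel, Oswin, Maren, Elspeth, Dorin, Aldric, Harald

The constraints fix every adjacent pair, so only one ordering works:
Berengar → Gisela → Isolde → Fendrel → Oswin → Maren → Elspeth → Dorin → Aldric → Harald.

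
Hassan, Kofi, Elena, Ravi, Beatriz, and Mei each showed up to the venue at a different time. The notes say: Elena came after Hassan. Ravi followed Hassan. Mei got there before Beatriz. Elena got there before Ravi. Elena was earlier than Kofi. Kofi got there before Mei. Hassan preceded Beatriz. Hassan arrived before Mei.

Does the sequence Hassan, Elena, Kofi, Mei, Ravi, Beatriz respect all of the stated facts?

Check each stated constraint against the proposed order — e.g. Hassan is ahead of Ravi; Hassan is ahead of Beatriz. Every pair is in the required order; nothing is violated.

yes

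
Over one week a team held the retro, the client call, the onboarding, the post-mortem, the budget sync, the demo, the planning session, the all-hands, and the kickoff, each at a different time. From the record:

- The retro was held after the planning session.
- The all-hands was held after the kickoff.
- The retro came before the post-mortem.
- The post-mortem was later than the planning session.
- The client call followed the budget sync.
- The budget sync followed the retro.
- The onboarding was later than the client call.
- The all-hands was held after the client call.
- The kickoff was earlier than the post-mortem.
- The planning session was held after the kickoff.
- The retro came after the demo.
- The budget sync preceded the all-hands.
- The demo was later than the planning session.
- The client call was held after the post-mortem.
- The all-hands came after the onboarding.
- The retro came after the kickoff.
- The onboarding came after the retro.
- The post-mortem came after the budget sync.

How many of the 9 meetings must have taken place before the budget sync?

4

Directly stated before the budget sync: the retro.
The demo reaches the budget sync via the demo → the retro → the budget sync.
The kickoff reaches the budget sync via the kickoff → the retro → the budget sync.
The planning session reaches the budget sync via the planning session → the retro → the budget sync.
No chain forces the client call (or any of the others) ahead of the budget sync.
That's the demo, the kickoff, the planning session, and the retro — 4 in all.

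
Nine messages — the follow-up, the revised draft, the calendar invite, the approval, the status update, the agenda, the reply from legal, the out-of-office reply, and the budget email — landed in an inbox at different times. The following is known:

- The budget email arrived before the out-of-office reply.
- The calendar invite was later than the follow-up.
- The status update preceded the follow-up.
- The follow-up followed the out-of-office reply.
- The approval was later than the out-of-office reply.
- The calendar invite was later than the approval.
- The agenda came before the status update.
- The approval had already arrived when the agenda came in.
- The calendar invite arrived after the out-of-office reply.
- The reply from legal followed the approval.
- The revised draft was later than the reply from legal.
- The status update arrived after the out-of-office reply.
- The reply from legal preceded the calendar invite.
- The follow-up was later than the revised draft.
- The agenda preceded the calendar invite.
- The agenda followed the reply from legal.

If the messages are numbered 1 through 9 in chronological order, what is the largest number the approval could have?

The approval must come before the agenda, the calendar invite, the follow-up, the reply from legal, the revised draft, and the status update — 6 messages forced after it.
Everything else can be placed before the approval in some valid order, so the approval can sit as late as position 9 − 6 = 3.

3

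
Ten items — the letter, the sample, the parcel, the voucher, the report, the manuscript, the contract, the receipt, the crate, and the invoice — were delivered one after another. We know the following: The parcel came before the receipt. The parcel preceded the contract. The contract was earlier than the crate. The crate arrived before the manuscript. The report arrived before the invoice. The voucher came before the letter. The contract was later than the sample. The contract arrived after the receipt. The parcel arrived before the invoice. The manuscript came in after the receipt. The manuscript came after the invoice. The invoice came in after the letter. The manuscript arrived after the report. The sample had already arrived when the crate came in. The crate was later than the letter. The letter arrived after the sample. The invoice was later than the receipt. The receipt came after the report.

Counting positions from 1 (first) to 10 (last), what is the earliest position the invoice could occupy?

The letter, the parcel, the receipt, the report, the sample, and the voucher must all come before the invoice — 6 forced predecessors.
Nothing else is forced ahead of the invoice, so its earliest slot is position 6 + 1 = 7.

7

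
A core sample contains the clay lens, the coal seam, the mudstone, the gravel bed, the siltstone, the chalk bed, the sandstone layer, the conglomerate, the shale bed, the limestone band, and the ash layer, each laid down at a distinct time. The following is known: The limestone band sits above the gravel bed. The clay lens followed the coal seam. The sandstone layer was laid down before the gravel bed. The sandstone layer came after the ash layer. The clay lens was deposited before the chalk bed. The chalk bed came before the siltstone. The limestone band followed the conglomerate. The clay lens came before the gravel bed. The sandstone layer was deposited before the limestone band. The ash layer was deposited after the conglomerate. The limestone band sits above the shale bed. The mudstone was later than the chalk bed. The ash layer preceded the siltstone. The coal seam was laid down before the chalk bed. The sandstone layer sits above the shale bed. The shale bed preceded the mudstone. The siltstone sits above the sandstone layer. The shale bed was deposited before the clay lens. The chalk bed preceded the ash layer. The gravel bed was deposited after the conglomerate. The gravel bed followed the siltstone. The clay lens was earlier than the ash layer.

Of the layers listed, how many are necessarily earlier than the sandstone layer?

Directly stated before the sandstone layer: the ash layer and the shale bed.
The chalk bed reaches the sandstone layer via the chalk bed → the ash layer → the sandstone layer.
The clay lens reaches the sandstone layer via the clay lens → the ash layer → the sandstone layer.
The coal seam reaches the sandstone layer via the coal seam → the chalk bed → the ash layer → the sandstone layer.
Likewise the conglomerate reaches the sandstone layer by chaining the stated constraints.
No chain forces the siltstone (or any of the others) ahead of the sandstone layer.
That's the ash layer, the chalk bed, the clay lens, the coal seam, the conglomerate, and the shale bed — 6 in all.

6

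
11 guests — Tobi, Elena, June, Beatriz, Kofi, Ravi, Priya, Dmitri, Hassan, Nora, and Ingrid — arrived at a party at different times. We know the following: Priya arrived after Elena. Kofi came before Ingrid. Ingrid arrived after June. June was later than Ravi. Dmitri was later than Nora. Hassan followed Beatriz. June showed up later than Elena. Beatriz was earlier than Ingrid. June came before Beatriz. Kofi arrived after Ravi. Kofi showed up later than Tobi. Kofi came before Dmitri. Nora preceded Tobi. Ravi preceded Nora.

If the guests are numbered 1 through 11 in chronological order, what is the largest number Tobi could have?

Tobi must come before Dmitri, Ingrid, and Kofi — 3 guests forced after them.
Everything else can be placed before Tobi in some valid order, so Tobi can sit as late as position 11 − 3 = 8.

8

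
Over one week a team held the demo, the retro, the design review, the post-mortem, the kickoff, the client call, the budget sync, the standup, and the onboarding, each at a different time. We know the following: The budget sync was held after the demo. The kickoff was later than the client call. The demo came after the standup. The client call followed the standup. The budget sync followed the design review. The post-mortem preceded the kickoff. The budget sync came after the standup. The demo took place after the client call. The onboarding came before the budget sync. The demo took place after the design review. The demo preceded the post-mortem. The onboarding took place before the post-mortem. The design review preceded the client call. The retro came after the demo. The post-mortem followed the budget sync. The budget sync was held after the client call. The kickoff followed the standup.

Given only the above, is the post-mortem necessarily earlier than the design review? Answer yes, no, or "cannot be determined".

no

Tracing the constraints gives the design review → the demo → the post-mortem, so the design review must come before the post-mortem.
That means the post-mortem cannot be before the design review.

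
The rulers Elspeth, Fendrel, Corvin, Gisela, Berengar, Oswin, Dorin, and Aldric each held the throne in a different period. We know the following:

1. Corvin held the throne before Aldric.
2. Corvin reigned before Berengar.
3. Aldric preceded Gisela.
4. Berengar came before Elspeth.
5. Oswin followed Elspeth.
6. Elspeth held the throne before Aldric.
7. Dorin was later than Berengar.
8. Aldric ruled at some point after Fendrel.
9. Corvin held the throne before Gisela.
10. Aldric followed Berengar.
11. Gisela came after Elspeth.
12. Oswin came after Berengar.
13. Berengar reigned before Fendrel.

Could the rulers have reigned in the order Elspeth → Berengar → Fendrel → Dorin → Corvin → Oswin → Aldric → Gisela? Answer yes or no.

no

The constraints require Berengar before Elspeth, but in the proposed sequence Elspeth appears ahead of Berengar. That one violation is enough.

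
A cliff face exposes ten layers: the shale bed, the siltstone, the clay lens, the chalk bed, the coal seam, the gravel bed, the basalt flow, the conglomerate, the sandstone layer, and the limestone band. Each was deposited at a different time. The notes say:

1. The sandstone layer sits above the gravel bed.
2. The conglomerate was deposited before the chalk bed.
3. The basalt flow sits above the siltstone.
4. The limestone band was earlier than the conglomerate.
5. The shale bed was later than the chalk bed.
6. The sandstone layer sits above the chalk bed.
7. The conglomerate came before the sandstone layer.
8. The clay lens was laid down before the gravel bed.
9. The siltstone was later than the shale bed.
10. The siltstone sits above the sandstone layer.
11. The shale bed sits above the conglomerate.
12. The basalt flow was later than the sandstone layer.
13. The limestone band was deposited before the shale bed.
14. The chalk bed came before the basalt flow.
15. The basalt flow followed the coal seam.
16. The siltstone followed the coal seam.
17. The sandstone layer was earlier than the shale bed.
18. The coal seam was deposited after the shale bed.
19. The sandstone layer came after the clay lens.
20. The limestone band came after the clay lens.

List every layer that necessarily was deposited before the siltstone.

the chalk bed, the clay lens, the coal seam, the conglomerate, the gravel bed, the limestone band, the sandstone layer, the shale bed

Directly stated before the siltstone: the coal seam, the sandstone layer, and the shale bed.
The chalk bed reaches the siltstone via the chalk bed → the shale bed → the siltstone.
The clay lens reaches the siltstone via the clay lens → the sandstone layer → the siltstone.
The conglomerate reaches the siltstone via the conglomerate → the sandstone layer → the siltstone.
Likewise the gravel bed and the limestone band each reach the siltstone by chaining the stated constraints.
No chain forces the basalt flow ahead of the siltstone.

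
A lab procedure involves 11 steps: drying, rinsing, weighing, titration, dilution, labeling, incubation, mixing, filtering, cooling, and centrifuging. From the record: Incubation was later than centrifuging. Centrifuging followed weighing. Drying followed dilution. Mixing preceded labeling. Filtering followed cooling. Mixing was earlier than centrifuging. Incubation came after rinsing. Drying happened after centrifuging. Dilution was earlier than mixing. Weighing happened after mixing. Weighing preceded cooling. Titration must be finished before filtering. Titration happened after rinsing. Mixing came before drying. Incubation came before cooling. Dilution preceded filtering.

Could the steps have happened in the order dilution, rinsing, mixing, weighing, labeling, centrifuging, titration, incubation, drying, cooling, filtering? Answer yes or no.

yes

Check each stated constraint against the proposed order — e.g. dilution is ahead of drying; dilution is ahead of filtering. Every pair is in the required order; nothing is violated.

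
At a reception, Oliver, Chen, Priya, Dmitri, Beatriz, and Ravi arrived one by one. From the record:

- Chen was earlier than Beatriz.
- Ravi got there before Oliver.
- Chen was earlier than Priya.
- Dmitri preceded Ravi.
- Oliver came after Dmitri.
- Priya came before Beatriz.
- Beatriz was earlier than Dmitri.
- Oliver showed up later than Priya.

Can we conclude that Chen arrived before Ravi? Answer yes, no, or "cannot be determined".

Chain the constraints: Chen → Beatriz → Dmitri → Ravi. Each link is directly stated, so Chen comes before Ravi.

yes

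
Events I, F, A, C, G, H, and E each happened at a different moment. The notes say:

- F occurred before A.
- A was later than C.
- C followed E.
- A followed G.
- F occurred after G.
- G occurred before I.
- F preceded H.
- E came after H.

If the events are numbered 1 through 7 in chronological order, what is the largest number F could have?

F must come before A, C, E, and H — 4 events forced after it.
Everything else can be placed before F in some valid order, so F can sit as late as position 7 − 4 = 3.

3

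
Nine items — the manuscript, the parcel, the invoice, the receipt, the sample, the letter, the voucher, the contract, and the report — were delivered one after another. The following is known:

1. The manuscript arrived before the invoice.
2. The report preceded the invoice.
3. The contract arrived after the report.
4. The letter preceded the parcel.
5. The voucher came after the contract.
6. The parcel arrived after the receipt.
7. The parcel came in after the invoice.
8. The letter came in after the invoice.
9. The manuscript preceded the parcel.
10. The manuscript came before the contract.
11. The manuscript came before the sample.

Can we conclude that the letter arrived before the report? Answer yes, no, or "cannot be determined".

no

Tracing the constraints gives the report → the invoice → the letter, so the report must come before the letter.
That means the letter cannot be before the report.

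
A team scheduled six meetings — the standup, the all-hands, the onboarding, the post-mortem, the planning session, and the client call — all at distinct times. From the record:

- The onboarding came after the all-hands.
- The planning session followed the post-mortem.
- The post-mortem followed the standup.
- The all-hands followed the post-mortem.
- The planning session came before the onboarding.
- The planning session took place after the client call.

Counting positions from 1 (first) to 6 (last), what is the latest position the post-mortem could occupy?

The post-mortem must come before the all-hands, the onboarding, and the planning session — 3 meetings forced after it.
Everything else can be placed before the post-mortem in some valid order, so the post-mortem can sit as late as position 6 − 3 = 3.

3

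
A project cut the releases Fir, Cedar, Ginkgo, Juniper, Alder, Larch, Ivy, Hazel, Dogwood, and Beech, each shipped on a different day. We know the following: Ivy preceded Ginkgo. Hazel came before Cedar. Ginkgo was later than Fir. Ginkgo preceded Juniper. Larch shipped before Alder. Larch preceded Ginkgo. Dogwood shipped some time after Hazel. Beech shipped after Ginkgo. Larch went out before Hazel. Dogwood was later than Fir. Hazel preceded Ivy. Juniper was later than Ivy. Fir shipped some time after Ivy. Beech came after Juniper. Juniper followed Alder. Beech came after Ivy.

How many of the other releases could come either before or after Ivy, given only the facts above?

2

Forced before Ivy: Hazel and Larch; forced after Ivy: Beech, Dogwood, Fir, Ginkgo, and Juniper.
That leaves Alder and Cedar with no forced order relative to Ivy — 2.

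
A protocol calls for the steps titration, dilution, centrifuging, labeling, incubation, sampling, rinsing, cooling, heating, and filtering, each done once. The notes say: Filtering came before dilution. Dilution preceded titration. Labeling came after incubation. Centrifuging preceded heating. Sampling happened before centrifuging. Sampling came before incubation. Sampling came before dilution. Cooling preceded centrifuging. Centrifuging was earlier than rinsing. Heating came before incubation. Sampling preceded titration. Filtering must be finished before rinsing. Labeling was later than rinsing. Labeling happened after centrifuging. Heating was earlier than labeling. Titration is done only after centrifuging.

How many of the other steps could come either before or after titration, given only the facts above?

Forced before titration: centrifuging, cooling, dilution, filtering, and sampling.
That leaves heating, incubation, labeling, and rinsing with no forced order relative to titration — 4.

4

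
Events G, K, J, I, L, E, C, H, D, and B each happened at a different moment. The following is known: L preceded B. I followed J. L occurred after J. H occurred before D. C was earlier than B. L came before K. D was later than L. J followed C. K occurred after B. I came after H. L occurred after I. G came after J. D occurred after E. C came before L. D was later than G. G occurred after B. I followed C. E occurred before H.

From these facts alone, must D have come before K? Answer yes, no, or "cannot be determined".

cannot be determined

No chain of stated constraints runs from D to K, and none runs from K to D either.
So the relative order of D and K is not fixed by the given facts.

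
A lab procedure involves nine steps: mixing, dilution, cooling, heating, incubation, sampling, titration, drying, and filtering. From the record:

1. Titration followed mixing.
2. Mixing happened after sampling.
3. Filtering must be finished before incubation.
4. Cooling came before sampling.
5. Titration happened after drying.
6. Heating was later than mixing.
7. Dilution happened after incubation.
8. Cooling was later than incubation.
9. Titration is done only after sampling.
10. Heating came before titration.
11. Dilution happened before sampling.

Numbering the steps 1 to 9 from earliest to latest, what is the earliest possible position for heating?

Cooling, dilution, filtering, incubation, mixing, and sampling must all come before heating — 6 forced predecessors.
Nothing else is forced ahead of heating, so its earliest slot is position 6 + 1 = 7.

7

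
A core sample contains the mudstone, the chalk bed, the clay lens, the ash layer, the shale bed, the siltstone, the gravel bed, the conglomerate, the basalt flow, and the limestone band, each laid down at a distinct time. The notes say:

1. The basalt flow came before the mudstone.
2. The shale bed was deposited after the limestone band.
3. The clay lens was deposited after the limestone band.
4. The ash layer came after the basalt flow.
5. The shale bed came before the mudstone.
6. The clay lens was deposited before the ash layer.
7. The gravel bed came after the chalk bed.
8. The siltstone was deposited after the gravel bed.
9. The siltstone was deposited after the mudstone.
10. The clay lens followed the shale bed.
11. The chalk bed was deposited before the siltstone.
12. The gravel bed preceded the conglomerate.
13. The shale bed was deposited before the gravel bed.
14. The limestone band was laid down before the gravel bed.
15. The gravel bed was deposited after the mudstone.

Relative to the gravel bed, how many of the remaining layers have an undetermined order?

2

Forced before the gravel bed: the basalt flow, the chalk bed, the limestone band, the mudstone, and the shale bed; forced after the gravel bed: the conglomerate and the siltstone.
That leaves the ash layer and the clay lens with no forced order relative to the gravel bed — 2.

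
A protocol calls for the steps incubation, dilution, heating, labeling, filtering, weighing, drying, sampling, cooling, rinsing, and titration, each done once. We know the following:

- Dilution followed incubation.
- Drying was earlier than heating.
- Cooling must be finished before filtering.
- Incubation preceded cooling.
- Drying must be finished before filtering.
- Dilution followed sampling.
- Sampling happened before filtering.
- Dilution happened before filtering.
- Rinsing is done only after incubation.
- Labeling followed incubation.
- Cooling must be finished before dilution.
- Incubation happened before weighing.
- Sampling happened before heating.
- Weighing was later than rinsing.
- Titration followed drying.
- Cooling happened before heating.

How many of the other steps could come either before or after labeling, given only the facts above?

Forced before labeling: incubation.
That leaves cooling, dilution, drying, filtering, heating, rinsing, sampling, titration, and weighing with no forced order relative to labeling — 9.

9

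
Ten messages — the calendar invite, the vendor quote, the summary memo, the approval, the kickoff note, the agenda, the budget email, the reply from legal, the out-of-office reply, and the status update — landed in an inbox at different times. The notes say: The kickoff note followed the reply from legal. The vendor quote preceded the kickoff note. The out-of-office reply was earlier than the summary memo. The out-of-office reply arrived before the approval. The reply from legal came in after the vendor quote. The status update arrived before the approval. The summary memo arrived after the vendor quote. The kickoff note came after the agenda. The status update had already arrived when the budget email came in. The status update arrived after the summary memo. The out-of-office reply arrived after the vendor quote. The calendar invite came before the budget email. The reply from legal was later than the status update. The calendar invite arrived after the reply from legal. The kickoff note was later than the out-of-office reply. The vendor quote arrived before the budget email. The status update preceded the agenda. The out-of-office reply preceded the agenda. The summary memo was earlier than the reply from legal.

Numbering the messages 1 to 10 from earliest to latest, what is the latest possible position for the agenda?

The agenda must come before the kickoff note — 1 message forced after it.
Everything else can be placed before the agenda in some valid order, so the agenda can sit as late as position 10 − 1 = 9.

9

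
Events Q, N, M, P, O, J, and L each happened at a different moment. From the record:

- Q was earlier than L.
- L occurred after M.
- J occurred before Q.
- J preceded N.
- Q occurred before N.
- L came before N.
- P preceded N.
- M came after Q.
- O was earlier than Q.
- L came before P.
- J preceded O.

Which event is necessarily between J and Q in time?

Tracing the constraints gives J → O → Q, so O sits after J and before Q.
No other event is forced both after J and before Q.

O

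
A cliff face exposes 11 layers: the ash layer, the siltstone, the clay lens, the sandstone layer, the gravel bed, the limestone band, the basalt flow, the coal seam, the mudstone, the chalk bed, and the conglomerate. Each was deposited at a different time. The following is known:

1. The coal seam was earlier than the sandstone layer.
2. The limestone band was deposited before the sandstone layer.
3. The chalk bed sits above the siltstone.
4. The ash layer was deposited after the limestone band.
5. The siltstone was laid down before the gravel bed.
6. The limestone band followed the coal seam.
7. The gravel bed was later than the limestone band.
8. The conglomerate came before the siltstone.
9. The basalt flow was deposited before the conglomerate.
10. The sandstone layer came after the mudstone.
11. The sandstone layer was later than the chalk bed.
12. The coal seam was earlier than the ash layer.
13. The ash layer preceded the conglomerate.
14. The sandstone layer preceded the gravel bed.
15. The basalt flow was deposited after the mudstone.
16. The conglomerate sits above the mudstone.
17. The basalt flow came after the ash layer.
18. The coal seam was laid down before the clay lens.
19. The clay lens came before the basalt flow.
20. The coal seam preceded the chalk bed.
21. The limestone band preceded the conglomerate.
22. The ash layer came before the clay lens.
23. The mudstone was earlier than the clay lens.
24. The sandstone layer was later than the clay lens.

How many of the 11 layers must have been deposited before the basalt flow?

Directly stated before the basalt flow: the ash layer, the clay lens, and the mudstone.
The coal seam reaches the basalt flow via the coal seam → the ash layer → the basalt flow.
The limestone band reaches the basalt flow via the limestone band → the ash layer → the basalt flow.
No chain forces the chalk bed (or any of the others) ahead of the basalt flow.
That's the ash layer, the clay lens, the coal seam, the limestone band, and the mudstone — 5 in all.

5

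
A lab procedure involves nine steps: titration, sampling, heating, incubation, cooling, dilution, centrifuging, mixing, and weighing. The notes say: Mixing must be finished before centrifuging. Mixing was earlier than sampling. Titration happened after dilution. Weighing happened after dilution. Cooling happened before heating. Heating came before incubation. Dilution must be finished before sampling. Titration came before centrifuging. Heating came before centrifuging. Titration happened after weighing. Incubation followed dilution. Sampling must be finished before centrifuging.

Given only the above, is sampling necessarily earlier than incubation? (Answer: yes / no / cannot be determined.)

cannot be determined

No chain of stated constraints runs from sampling to incubation, and none runs from incubation to sampling either.
So the relative order of sampling and incubation is not fixed by the given facts.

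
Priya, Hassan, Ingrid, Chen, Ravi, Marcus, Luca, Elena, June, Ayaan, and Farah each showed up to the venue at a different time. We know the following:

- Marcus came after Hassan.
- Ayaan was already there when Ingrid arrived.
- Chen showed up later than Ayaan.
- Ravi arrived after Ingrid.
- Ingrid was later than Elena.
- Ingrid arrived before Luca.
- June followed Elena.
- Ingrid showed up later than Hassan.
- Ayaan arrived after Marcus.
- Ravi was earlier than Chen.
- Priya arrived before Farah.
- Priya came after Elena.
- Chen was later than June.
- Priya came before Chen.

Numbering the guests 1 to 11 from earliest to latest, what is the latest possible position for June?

June must come before Chen — 1 guest forced after them.
Everything else can be placed before June in some valid order, so June can sit as late as position 11 − 1 = 10.

10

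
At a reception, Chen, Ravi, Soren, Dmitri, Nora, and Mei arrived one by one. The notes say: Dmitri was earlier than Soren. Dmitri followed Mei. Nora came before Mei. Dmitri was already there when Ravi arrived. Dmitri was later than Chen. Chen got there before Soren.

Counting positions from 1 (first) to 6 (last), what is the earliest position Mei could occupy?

2

Nora must come before Mei — 1 forced predecessor.
Nothing else is forced ahead of Mei, so their earliest slot is position 1 + 1 = 2.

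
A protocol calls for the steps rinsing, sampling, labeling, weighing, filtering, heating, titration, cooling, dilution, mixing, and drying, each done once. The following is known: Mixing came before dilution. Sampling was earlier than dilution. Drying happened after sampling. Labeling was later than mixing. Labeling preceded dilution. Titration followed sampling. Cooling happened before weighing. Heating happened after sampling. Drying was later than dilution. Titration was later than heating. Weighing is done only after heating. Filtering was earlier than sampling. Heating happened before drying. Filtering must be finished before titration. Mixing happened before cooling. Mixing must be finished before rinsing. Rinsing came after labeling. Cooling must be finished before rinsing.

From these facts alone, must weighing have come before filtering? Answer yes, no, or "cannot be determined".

no

Tracing the constraints gives filtering → sampling → heating → weighing, so filtering must come before weighing.
That means weighing cannot be before filtering.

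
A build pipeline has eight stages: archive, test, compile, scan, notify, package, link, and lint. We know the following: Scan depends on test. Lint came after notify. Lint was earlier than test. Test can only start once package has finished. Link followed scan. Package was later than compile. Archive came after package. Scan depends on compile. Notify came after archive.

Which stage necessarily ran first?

Compile has a chain of constraints placing it before every other stage, so compile must be first.

compile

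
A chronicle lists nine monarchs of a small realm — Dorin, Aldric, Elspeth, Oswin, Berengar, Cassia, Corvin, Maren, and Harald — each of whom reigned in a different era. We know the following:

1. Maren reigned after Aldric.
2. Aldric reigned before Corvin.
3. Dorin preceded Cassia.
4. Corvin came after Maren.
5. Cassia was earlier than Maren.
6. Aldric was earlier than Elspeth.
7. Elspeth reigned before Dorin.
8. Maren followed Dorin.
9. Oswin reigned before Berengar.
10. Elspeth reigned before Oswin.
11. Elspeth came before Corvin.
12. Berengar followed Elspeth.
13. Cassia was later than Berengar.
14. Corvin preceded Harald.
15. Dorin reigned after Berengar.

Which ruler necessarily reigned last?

Every other ruler has a chain of constraints placing them before Harald, so Harald is last.

Harald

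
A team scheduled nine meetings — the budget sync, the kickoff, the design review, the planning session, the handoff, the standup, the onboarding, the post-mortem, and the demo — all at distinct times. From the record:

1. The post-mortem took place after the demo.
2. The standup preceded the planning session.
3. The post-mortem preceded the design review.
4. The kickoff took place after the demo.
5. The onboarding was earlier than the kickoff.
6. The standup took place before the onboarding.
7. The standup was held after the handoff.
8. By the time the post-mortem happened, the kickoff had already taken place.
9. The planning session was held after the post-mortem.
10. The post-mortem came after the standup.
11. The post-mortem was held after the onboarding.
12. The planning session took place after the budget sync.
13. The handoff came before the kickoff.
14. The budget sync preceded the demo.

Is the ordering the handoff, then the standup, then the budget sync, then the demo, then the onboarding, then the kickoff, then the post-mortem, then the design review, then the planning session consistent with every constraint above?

Check each stated constraint against the proposed order — e.g. the budget sync is ahead of the planning session; the standup is ahead of the planning session. Every pair is in the required order; nothing is violated.

yes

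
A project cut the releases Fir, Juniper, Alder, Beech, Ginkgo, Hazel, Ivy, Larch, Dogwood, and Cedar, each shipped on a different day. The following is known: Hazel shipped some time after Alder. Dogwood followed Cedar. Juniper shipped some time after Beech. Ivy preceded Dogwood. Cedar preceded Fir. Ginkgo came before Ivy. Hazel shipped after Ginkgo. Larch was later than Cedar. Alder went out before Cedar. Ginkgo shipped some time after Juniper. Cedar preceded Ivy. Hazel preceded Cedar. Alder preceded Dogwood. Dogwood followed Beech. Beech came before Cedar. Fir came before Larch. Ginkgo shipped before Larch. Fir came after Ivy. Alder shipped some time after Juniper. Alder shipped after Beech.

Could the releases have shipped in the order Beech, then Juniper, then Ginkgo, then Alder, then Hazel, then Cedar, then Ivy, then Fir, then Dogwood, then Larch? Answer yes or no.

Check each stated constraint against the proposed order — e.g. Ginkgo is ahead of Larch; Beech is ahead of Dogwood. Every pair is in the required order; nothing is violated.

yes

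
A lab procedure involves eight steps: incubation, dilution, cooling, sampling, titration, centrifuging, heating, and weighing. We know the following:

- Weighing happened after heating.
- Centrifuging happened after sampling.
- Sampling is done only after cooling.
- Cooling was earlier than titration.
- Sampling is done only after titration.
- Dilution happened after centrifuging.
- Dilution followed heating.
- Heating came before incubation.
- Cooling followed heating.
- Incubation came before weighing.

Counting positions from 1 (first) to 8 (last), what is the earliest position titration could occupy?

Cooling and heating must both come before titration — 2 forced predecessors.
Nothing else is forced ahead of titration, so its earliest slot is position 2 + 1 = 3.

3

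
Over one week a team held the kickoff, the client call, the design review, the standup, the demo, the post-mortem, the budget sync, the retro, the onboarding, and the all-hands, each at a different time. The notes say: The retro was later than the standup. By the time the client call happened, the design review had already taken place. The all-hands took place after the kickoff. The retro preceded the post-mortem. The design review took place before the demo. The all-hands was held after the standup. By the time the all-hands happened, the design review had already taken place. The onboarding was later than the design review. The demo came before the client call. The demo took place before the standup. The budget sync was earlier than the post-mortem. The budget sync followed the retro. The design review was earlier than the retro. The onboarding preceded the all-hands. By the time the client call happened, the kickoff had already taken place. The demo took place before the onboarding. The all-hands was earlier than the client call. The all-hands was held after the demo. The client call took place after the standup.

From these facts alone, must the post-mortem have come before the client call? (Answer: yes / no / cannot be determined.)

No chain of stated constraints runs from the post-mortem to the client call, and none runs from the client call to the post-mortem either.
So the relative order of the post-mortem and the client call is not fixed by the given facts.

cannot be determined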